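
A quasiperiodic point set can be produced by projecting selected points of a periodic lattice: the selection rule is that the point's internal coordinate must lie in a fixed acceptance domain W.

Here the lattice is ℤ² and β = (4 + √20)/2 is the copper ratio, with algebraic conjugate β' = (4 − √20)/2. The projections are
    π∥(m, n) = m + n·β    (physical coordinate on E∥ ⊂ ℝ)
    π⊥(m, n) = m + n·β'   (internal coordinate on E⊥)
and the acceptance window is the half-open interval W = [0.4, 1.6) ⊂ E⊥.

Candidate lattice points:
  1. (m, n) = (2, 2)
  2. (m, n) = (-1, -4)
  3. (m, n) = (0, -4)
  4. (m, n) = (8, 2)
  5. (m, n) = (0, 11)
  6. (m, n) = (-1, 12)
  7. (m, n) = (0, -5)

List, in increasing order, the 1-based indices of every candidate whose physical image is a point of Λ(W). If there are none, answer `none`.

Numerically β ≈ 4.2361 and β' = −1/β ≈ -0.2361.
[1] lift (2,2): star map gives 1.5279; window check 0.4 ≤ 1.5279 < 1.6 is true → IN Λ
[2] lift (-1,-4): star map gives -0.0557; window check 0.4 ≤ -0.0557 < 1.6 is false → out
[3] lift (0,-4): star map gives 0.9443; window check 0.4 ≤ 0.9443 < 1.6 is true → IN Λ
[4] lift (8,2): star map gives 7.5279; window check 0.4 ≤ 7.5279 < 1.6 is false → out
[5] lift (0,11): star map gives -2.5967; window check 0.4 ≤ -2.5967 < 1.6 is false → out
[6] lift (-1,12): star map gives -3.8328; window check 0.4 ≤ -3.8328 < 1.6 is false → out
[7] lift (0,-5): star map gives 1.1803; window check 0.4 ≤ 1.1803 < 1.6 is true → IN Λ

1, 3, 7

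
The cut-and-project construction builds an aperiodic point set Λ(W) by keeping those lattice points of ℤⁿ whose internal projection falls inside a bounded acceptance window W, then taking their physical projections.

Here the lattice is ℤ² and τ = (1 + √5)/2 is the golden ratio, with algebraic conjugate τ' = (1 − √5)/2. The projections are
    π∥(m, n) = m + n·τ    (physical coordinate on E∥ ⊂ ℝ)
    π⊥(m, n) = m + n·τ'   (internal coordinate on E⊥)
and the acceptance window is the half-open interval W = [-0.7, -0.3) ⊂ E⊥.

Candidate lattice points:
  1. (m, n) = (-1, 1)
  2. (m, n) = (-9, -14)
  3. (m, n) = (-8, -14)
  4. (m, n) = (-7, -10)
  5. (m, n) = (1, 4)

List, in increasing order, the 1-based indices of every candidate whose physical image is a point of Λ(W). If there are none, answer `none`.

2

Numerically τ ≈ 1.61803 and τ' = −1/τ ≈ -0.61803.
candidate 1: (m,n)=(-1,1) → π∥ = -1+1·τ ≈ 0.61803, π⊥ = -1+1·τ' ≈ -1.61803 ∉ [-0.7, -0.3) ⇒ out
candidate 2: (m,n)=(-9,-14) → π∥ = -9-14·τ ≈ -31.65248, π⊥ = -9-14·τ' ≈ -0.34752 ∈ [-0.7, -0.3) ⇒ IN Λ
candidate 3: (m,n)=(-8,-14) → π∥ = -8-14·τ ≈ -30.65248, π⊥ = -8-14·τ' ≈ 0.65248 ∉ [-0.7, -0.3) ⇒ out
candidate 4: (m,n)=(-7,-10) → π∥ = -7-10·τ ≈ -23.18034, π⊥ = -7-10·τ' ≈ -0.81966 ∉ [-0.7, -0.3) ⇒ out
candidate 5: (m,n)=(1,4) → π∥ = 1+4·τ ≈ 7.47214, π⊥ = 1+4·τ' ≈ -1.47214 ∉ [-0.7, -0.3) ⇒ out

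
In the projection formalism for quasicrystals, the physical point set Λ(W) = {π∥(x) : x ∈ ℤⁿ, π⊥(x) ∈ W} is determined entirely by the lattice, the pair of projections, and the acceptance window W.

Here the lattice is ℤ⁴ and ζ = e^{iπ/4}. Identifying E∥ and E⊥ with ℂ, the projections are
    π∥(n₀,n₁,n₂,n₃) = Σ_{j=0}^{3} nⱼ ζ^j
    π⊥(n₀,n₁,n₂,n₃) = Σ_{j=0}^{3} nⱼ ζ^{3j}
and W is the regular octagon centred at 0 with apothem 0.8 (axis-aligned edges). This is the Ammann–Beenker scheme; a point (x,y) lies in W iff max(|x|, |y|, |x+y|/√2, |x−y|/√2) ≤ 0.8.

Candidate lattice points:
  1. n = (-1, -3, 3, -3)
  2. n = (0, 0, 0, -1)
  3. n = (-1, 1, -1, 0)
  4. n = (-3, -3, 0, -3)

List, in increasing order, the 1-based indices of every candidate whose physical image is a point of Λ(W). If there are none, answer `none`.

none

With ζ = e^{iπ/4} the internal vectors are ζ^0,ζ^3,ζ^6,ζ^9.
candidate 1: n = (-1, -3, 3, -3) → π⊥ ≈ (-1.000000, -7.242641); max(|x|,|y|,|x±y|/√2) = 7.242641 > 0.8 ⇒ ∉ W
candidate 2: n = (0, 0, 0, -1) → π⊥ ≈ (-0.707107, -0.707107); max(|x|,|y|,|x±y|/√2) = 1.000000 > 0.8 ⇒ ∉ W
candidate 3: n = (-1, 1, -1, 0) → π⊥ ≈ (-1.707107, +1.707107); max(|x|,|y|,|x±y|/√2) = 2.414214 > 0.8 ⇒ ∉ W
candidate 4: n = (-3, -3, 0, -3) → π⊥ ≈ (-3.000000, -4.242641); max(|x|,|y|,|x±y|/√2) = 5.121320 > 0.8 ⇒ ∉ W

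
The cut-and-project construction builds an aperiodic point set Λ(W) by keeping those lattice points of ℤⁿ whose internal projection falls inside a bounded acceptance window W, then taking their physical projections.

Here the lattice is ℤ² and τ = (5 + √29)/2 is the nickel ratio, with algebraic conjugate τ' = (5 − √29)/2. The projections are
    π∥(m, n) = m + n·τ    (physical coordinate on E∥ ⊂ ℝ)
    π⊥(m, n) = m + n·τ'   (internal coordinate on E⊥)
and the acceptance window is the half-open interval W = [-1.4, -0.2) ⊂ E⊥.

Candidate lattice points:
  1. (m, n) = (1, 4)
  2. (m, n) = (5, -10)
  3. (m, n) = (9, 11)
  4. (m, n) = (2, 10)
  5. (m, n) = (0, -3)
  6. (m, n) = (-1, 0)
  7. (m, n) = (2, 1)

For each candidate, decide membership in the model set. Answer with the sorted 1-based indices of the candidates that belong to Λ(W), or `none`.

6

τ' = (5−√29)/2 ≈ -0.1926.
candidate 1: (m,n)=(1,4) → π∥ = 1+4·τ ≈ 21.7703, π⊥ = 1+4·τ' ≈ 0.2297 ∉ [-1.4, -0.2) ⇒ out
candidate 2: (m,n)=(5,-10) → π∥ = 5-10·τ ≈ -46.9258, π⊥ = 5-10·τ' ≈ 6.9258 ∉ [-1.4, -0.2) ⇒ out
candidate 3: (m,n)=(9,11) → π∥ = 9+11·τ ≈ 66.1184, π⊥ = 9+11·τ' ≈ 6.8816 ∉ [-1.4, -0.2) ⇒ out
candidate 4: (m,n)=(2,10) → π∥ = 2+10·τ ≈ 53.9258, π⊥ = 2+10·τ' ≈ 0.0742 ∉ [-1.4, -0.2) ⇒ out
candidate 5: (m,n)=(0,-3) → π∥ = 0-3·τ ≈ -15.5777, π⊥ = 0-3·τ' ≈ 0.5777 ∉ [-1.4, -0.2) ⇒ out
candidate 6: (m,n)=(-1,0) → π∥ = -1+0·τ ≈ -1.0000, π⊥ = -1+0·τ' ≈ -1.0000 ∈ [-1.4, -0.2) ⇒ IN Λ
candidate 7: (m,n)=(2,1) → π∥ = 2+1·τ ≈ 7.1926, π⊥ = 2+1·τ' ≈ 1.8074 ∉ [-1.4, -0.2) ⇒ out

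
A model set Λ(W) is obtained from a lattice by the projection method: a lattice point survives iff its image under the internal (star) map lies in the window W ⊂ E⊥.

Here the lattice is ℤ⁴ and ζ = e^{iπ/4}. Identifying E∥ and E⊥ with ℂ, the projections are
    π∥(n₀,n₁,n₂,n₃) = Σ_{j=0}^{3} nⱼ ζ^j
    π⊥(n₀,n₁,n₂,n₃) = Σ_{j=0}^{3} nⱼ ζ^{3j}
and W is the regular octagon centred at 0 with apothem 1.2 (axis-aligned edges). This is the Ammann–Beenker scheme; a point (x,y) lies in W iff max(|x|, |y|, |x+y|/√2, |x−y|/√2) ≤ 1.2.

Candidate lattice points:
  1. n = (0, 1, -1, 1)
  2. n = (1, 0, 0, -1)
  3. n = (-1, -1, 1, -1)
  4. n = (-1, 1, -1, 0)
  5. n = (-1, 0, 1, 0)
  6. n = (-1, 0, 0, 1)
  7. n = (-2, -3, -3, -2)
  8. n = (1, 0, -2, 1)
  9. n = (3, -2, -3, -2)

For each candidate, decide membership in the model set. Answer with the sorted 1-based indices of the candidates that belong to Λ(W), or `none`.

2, 6

With ζ = e^{iπ/4} the internal vectors are ζ^0,ζ^3,ζ^6,ζ^9.
candidate 1: n = (0, 1, -1, 1) → π⊥ ≈ (+0.00000, +2.41421); max(|x|,|y|,|x±y|/√2) = 2.41421 > 1.2 ⇒ ∉ W
candidate 2: n = (1, 0, 0, -1) → π⊥ ≈ (+0.29289, -0.70711); max(|x|,|y|,|x±y|/√2) = 0.70711 ≤ 1.2 ⇒ ∈ W
candidate 3: n = (-1, -1, 1, -1) → π⊥ ≈ (-1.00000, -2.41421); max(|x|,|y|,|x±y|/√2) = 2.41421 > 1.2 ⇒ ∉ W
candidate 4: n = (-1, 1, -1, 0) → π⊥ ≈ (-1.70711, +1.70711); max(|x|,|y|,|x±y|/√2) = 2.41421 > 1.2 ⇒ ∉ W
candidate 5: n = (-1, 0, 1, 0) → π⊥ ≈ (-1.00000, -1.00000); max(|x|,|y|,|x±y|/√2) = 1.41421 > 1.2 ⇒ ∉ W
candidate 6: n = (-1, 0, 0, 1) → π⊥ ≈ (-0.29289, +0.70711); max(|x|,|y|,|x±y|/√2) = 0.70711 ≤ 1.2 ⇒ ∈ W
candidate 7: n = (-2, -3, -3, -2) → π⊥ ≈ (-1.29289, -0.53553); max(|x|,|y|,|x±y|/√2) = 1.29289 > 1.2 ⇒ ∉ W
candidate 8: n = (1, 0, -2, 1) → π⊥ ≈ (+1.70711, +2.70711); max(|x|,|y|,|x±y|/√2) = 3.12132 > 1.2 ⇒ ∉ W
candidate 9: n = (3, -2, -3, -2) → π⊥ ≈ (+3.00000, +0.17157); max(|x|,|y|,|x±y|/√2) = 3.00000 > 1.2 ⇒ ∉ W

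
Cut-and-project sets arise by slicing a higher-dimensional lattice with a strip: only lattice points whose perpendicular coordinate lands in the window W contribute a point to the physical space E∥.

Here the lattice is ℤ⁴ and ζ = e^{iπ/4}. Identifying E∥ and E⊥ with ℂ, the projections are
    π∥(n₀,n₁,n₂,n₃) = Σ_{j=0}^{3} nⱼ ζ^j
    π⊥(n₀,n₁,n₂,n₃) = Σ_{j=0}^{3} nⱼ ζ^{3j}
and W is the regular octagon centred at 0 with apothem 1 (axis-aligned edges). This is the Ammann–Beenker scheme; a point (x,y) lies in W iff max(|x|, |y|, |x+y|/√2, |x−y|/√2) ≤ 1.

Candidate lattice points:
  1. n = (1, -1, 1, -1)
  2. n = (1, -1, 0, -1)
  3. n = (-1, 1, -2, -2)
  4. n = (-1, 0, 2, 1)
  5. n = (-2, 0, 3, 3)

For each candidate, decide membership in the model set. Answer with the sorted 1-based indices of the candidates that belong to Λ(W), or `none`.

5

π⊥(n) = n₀ + n₁ζ³ + n₂ζ⁶ + n₃ζ⁹ where ζ = e^{iπ/4}.
#1 (1, -1, 1, -1): internal (1.000000, -2.414214); octagon support 2.414214 vs apothem 1 → ∉ W
#2 (1, -1, 0, -1): internal (1.000000, -1.414214); octagon support 1.707107 vs apothem 1 → ∉ W
#3 (-1, 1, -2, -2): internal (-3.121320, 1.292893); octagon support 3.121320 vs apothem 1 → ∉ W
#4 (-1, 0, 2, 1): internal (-0.292893, -1.292893); octagon support 1.292893 vs apothem 1 → ∉ W
#5 (-2, 0, 3, 3): internal (0.121320, -0.878680); octagon support 0.878680 vs apothem 1 → ∈ W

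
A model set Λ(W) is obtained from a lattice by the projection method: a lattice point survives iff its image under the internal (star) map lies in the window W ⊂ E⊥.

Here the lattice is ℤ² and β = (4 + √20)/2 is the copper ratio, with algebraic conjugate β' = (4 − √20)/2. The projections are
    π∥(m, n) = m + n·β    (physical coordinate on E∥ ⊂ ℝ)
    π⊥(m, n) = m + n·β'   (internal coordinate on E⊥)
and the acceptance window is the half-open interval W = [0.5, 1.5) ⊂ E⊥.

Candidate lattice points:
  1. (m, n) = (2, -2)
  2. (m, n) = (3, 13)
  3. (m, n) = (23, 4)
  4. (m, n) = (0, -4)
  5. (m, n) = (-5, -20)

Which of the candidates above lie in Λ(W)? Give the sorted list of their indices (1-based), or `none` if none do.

4

Numerically β ≈ 4.236068 and β' = −1/β ≈ -0.236068.
candidate 1: (m,n)=(2,-2) → π∥ = 2-2·β ≈ -6.472136, π⊥ = 2-2·β' ≈ 2.472136 ∉ [0.5, 1.5) ⇒ out
candidate 2: (m,n)=(3,13) → π∥ = 3+13·β ≈ 58.068884, π⊥ = 3+13·β' ≈ -0.068884 ∉ [0.5, 1.5) ⇒ out
candidate 3: (m,n)=(23,4) → π∥ = 23+4·β ≈ 39.944272, π⊥ = 23+4·β' ≈ 22.055728 ∉ [0.5, 1.5) ⇒ out
candidate 4: (m,n)=(0,-4) → π∥ = 0-4·β ≈ -16.944272, π⊥ = 0-4·β' ≈ 0.944272 ∈ [0.5, 1.5) ⇒ IN Λ
candidate 5: (m,n)=(-5,-20) → π∥ = -5-20·β ≈ -89.721360, π⊥ = -5-20·β' ≈ -0.278640 ∉ [0.5, 1.5) ⇒ out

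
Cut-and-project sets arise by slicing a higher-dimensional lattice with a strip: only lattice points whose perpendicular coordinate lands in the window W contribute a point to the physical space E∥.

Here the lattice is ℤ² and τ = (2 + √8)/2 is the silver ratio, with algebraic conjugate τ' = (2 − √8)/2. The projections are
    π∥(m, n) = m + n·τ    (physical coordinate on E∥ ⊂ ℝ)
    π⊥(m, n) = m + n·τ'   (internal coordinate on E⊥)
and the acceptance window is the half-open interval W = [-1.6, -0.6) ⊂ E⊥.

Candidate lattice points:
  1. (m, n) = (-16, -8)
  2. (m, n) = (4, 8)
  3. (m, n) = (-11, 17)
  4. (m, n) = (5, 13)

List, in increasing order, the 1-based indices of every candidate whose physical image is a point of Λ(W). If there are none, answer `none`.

none

τ' = (2−√8)/2 ≈ -0.41421.
#1 (-16,-8): internal coord -16 + (-8)·τ' = -12.68629; -12.68629 ∉ [-1.6, -0.6) → out
#2 (4,8): internal coord 4 + (8)·τ' = +0.68629; +0.68629 ∉ [-1.6, -0.6) → out
#3 (-11,17): internal coord -11 + (17)·τ' = -18.04163; -18.04163 ∉ [-1.6, -0.6) → out
#4 (5,13): internal coord 5 + (13)·τ' = -0.38478; -0.38478 ∉ [-1.6, -0.6) → out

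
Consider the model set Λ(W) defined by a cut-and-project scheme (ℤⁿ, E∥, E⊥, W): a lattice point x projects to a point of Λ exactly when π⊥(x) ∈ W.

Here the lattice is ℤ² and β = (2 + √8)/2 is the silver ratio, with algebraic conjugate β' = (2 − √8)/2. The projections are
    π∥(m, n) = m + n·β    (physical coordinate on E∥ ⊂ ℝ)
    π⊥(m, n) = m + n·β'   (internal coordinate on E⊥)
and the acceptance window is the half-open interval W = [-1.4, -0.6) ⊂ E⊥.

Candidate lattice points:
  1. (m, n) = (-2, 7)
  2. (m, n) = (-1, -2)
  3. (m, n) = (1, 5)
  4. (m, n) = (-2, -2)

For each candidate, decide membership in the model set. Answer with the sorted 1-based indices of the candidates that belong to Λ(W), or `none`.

Numerically β ≈ 2.41421 and β' = −1/β ≈ -0.41421.
[1] lift (-2,7): star map gives -4.89949; window check -1.4 ≤ -4.89949 < -0.6 is false → out
[2] lift (-1,-2): star map gives -0.17157; window check -1.4 ≤ -0.17157 < -0.6 is false → out
[3] lift (1,5): star map gives -1.07107; window check -1.4 ≤ -1.07107 < -0.6 is true → IN Λ
[4] lift (-2,-2): star map gives -1.17157; window check -1.4 ≤ -1.17157 < -0.6 is true → IN Λ

3, 4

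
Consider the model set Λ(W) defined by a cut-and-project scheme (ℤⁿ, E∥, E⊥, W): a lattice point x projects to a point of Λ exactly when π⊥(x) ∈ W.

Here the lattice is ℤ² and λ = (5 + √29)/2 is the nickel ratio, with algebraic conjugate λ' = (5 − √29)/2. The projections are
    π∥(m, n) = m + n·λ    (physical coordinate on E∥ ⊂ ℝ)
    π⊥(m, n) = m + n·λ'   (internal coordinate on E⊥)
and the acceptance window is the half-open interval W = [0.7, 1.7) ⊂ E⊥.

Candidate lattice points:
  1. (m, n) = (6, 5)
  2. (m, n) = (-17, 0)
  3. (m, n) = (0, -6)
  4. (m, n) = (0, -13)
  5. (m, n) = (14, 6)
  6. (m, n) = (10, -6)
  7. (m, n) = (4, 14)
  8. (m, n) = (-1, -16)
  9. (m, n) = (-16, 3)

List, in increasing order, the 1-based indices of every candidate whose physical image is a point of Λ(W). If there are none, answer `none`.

3, 7

λ' = (5−√29)/2 ≈ -0.19258.
[1] lift (6,5): star map gives 5.03709; window check 0.7 ≤ 5.03709 < 1.7 is false → out
[2] lift (-17,0): star map gives -17.00000; window check 0.7 ≤ -17.00000 < 1.7 is false → out
[3] lift (0,-6): star map gives 1.15549; window check 0.7 ≤ 1.15549 < 1.7 is true → IN Λ
[4] lift (0,-13): star map gives 2.50357; window check 0.7 ≤ 2.50357 < 1.7 is false → out
[5] lift (14,6): star map gives 12.84451; window check 0.7 ≤ 12.84451 < 1.7 is false → out
[6] lift (10,-6): star map gives 11.15549; window check 0.7 ≤ 11.15549 < 1.7 is false → out
[7] lift (4,14): star map gives 1.30385; window check 0.7 ≤ 1.30385 < 1.7 is true → IN Λ
[8] lift (-1,-16): star map gives 2.08132; window check 0.7 ≤ 2.08132 < 1.7 is false → out
[9] lift (-16,3): star map gives -16.57775; window check 0.7 ≤ -16.57775 < 1.7 is false → out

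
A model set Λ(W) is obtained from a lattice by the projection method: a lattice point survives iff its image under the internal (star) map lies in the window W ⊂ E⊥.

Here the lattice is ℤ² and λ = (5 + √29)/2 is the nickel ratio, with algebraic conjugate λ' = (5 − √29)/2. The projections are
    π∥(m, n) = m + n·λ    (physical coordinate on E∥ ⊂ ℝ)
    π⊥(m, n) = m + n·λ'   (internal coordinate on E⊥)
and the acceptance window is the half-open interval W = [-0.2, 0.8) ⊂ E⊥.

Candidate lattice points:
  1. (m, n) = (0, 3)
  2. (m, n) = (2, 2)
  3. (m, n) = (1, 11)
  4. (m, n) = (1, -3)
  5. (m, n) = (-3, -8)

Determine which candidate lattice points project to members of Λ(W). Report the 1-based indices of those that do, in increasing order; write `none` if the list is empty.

λ' = (5−√29)/2 ≈ -0.192582.
[1] lift (0,3): star map gives -0.577747; window check -0.2 ≤ -0.577747 < 0.8 is false → out
[2] lift (2,2): star map gives 1.614835; window check -0.2 ≤ 1.614835 < 0.8 is false → out
[3] lift (1,11): star map gives -1.118406; window check -0.2 ≤ -1.118406 < 0.8 is false → out
[4] lift (1,-3): star map gives 1.577747; window check -0.2 ≤ 1.577747 < 0.8 is false → out
[5] lift (-3,-8): star map gives -1.459341; window check -0.2 ≤ -1.459341 < 0.8 is false → out

none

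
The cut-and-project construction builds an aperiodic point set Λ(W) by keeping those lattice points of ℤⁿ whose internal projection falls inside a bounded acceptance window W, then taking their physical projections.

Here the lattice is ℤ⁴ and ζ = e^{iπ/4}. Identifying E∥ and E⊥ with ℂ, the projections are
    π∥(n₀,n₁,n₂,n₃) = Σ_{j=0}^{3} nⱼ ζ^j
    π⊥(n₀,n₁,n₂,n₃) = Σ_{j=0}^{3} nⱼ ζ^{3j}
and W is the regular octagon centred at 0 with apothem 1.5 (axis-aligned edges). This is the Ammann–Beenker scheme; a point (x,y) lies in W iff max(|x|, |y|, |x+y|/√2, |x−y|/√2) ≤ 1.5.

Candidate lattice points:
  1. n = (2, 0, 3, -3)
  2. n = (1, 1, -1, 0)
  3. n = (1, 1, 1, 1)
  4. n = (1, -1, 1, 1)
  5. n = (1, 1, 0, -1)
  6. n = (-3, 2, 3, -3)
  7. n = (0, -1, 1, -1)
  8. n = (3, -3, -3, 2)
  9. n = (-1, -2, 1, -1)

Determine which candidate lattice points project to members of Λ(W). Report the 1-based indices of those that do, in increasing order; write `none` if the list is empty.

π⊥(n) = n₀ + n₁ζ³ + n₂ζ⁶ + n₃ζ⁹ where ζ = e^{iπ/4}.
#1 (2, 0, 3, -3): internal (-0.1213, -5.1213); octagon support 5.1213 vs apothem 1.5 → ∉ W
#2 (1, 1, -1, 0): internal (0.2929, 1.7071); octagon support 1.7071 vs apothem 1.5 → ∉ W
#3 (1, 1, 1, 1): internal (1.0000, 0.4142); octagon support 1.0000 vs apothem 1.5 → ∈ W
#4 (1, -1, 1, 1): internal (2.4142, -1.0000); octagon support 2.4142 vs apothem 1.5 → ∉ W
#5 (1, 1, 0, -1): internal (-0.4142, 0.0000); octagon support 0.4142 vs apothem 1.5 → ∈ W
#6 (-3, 2, 3, -3): internal (-6.5355, -3.7071); octagon support 7.2426 vs apothem 1.5 → ∉ W
#7 (0, -1, 1, -1): internal (0.0000, -2.4142); octagon support 2.4142 vs apothem 1.5 → ∉ W
#8 (3, -3, -3, 2): internal (6.5355, 2.2929); octagon support 6.5355 vs apothem 1.5 → ∉ W
#9 (-1, -2, 1, -1): internal (-0.2929, -3.1213); octagon support 3.1213 vs apothem 1.5 → ∉ W

3, 5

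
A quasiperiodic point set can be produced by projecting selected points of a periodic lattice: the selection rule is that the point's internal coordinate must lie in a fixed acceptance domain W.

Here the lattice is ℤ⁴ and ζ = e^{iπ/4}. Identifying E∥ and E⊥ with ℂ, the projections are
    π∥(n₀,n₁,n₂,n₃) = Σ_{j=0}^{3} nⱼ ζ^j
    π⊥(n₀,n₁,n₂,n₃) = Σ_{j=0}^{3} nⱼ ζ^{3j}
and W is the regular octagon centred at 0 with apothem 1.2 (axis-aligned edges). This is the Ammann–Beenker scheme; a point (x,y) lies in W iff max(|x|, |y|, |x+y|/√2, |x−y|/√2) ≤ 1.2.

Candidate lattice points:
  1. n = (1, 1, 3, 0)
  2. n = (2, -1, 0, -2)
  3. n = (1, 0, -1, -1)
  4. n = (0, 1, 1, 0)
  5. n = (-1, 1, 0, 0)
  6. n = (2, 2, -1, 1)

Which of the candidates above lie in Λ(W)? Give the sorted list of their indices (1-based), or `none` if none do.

3, 4

With ζ = e^{iπ/4} the internal vectors are ζ^0,ζ^3,ζ^6,ζ^9.
#1 (1, 1, 3, 0): internal (0.29289, -2.29289); octagon support 2.29289 vs apothem 1.2 → ∉ W
#2 (2, -1, 0, -2): internal (1.29289, -2.12132); octagon support 2.41421 vs apothem 1.2 → ∉ W
#3 (1, 0, -1, -1): internal (0.29289, 0.29289); octagon support 0.41421 vs apothem 1.2 → ∈ W
#4 (0, 1, 1, 0): internal (-0.70711, -0.29289); octagon support 0.70711 vs apothem 1.2 → ∈ W
#5 (-1, 1, 0, 0): internal (-1.70711, 0.70711); octagon support 1.70711 vs apothem 1.2 → ∉ W
#6 (2, 2, -1, 1): internal (1.29289, 3.12132); octagon support 3.12132 vs apothem 1.2 → ∉ W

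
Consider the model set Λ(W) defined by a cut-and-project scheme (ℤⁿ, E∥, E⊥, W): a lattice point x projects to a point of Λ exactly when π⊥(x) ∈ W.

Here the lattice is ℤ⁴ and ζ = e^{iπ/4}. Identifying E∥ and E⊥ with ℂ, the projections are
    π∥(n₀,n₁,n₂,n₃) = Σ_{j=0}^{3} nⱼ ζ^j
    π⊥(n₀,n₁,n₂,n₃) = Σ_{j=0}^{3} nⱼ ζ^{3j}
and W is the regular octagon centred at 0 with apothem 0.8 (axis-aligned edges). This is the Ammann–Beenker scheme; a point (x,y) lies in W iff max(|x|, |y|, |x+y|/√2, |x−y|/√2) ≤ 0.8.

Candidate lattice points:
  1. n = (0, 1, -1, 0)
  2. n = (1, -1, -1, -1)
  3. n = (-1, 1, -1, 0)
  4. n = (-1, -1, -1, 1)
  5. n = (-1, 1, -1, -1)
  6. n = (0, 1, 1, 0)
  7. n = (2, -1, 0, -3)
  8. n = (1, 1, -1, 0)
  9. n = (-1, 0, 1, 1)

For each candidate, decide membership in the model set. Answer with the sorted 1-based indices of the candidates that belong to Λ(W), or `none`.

π⊥(n) = n₀ + n₁ζ³ + n₂ζ⁶ + n₃ζ⁹ where ζ = e^{iπ/4}.
candidate 1: n = (0, 1, -1, 0) → π⊥ ≈ (-0.70711, +1.70711); max(|x|,|y|,|x±y|/√2) = 1.70711 > 0.8 ⇒ ∉ W
candidate 2: n = (1, -1, -1, -1) → π⊥ ≈ (+1.00000, -0.41421); max(|x|,|y|,|x±y|/√2) = 1.00000 > 0.8 ⇒ ∉ W
candidate 3: n = (-1, 1, -1, 0) → π⊥ ≈ (-1.70711, +1.70711); max(|x|,|y|,|x±y|/√2) = 2.41421 > 0.8 ⇒ ∉ W
candidate 4: n = (-1, -1, -1, 1) → π⊥ ≈ (+0.41421, +1.00000); max(|x|,|y|,|x±y|/√2) = 1.00000 > 0.8 ⇒ ∉ W
candidate 5: n = (-1, 1, -1, -1) → π⊥ ≈ (-2.41421, +1.00000); max(|x|,|y|,|x±y|/√2) = 2.41421 > 0.8 ⇒ ∉ W
candidate 6: n = (0, 1, 1, 0) → π⊥ ≈ (-0.70711, -0.29289); max(|x|,|y|,|x±y|/√2) = 0.70711 ≤ 0.8 ⇒ ∈ W
candidate 7: n = (2, -1, 0, -3) → π⊥ ≈ (+0.58579, -2.82843); max(|x|,|y|,|x±y|/√2) = 2.82843 > 0.8 ⇒ ∉ W
candidate 8: n = (1, 1, -1, 0) → π⊥ ≈ (+0.29289, +1.70711); max(|x|,|y|,|x±y|/√2) = 1.70711 > 0.8 ⇒ ∉ W
candidate 9: n = (-1, 0, 1, 1) → π⊥ ≈ (-0.29289, -0.29289); max(|x|,|y|,|x±y|/√2) = 0.41421 ≤ 0.8 ⇒ ∈ W

6, 9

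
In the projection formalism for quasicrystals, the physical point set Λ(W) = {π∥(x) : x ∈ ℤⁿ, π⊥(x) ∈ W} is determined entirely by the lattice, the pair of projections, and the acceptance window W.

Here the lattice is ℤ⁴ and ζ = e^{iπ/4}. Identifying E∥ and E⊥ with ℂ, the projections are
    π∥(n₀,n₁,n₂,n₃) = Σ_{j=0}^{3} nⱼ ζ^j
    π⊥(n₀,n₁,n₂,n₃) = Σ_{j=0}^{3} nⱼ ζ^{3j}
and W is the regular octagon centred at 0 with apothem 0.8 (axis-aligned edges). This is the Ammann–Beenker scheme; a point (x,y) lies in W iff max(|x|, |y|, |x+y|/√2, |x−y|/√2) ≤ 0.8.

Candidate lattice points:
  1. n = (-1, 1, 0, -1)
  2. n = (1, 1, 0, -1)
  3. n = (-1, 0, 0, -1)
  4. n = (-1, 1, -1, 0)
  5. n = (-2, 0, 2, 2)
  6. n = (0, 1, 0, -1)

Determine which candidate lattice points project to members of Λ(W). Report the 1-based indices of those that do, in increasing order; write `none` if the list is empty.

2

Internal map: ζ^{3j} for j=0..3 gives (1,0), (−√2/2,√2/2), (0,−1), (√2/2,√2/2).
#1 (-1, 1, 0, -1): internal (-2.414214, 0.000000); octagon support 2.414214 vs apothem 0.8 → ∉ W
#2 (1, 1, 0, -1): internal (-0.414214, 0.000000); octagon support 0.414214 vs apothem 0.8 → ∈ W
#3 (-1, 0, 0, -1): internal (-1.707107, -0.707107); octagon support 1.707107 vs apothem 0.8 → ∉ W
#4 (-1, 1, -1, 0): internal (-1.707107, 1.707107); octagon support 2.414214 vs apothem 0.8 → ∉ W
#5 (-2, 0, 2, 2): internal (-0.585786, -0.585786); octagon support 0.828427 vs apothem 0.8 → ∉ W
#6 (0, 1, 0, -1): internal (-1.414214, 0.000000); octagon support 1.414214 vs apothem 0.8 → ∉ W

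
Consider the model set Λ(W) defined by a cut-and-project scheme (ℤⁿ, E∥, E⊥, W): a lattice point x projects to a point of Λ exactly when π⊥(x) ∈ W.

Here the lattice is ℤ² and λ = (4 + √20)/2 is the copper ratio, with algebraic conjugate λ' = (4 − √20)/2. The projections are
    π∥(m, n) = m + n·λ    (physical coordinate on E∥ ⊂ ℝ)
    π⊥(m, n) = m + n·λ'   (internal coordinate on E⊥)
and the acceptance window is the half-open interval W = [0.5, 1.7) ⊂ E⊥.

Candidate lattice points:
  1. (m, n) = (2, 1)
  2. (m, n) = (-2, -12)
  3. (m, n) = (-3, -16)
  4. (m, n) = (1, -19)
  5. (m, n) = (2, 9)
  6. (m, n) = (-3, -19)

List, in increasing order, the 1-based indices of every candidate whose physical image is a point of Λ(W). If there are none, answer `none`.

λ' = (4−√20)/2 ≈ -0.23607.
candidate 1: (m,n)=(2,1) → π∥ = 2+1·λ ≈ 6.23607, π⊥ = 2+1·λ' ≈ 1.76393 ∉ [0.5, 1.7) ⇒ out
candidate 2: (m,n)=(-2,-12) → π∥ = -2-12·λ ≈ -52.83282, π⊥ = -2-12·λ' ≈ 0.83282 ∈ [0.5, 1.7) ⇒ IN Λ
candidate 3: (m,n)=(-3,-16) → π∥ = -3-16·λ ≈ -70.77709, π⊥ = -3-16·λ' ≈ 0.77709 ∈ [0.5, 1.7) ⇒ IN Λ
candidate 4: (m,n)=(1,-19) → π∥ = 1-19·λ ≈ -79.48529, π⊥ = 1-19·λ' ≈ 5.48529 ∉ [0.5, 1.7) ⇒ out
candidate 5: (m,n)=(2,9) → π∥ = 2+9·λ ≈ 40.12461, π⊥ = 2+9·λ' ≈ -0.12461 ∉ [0.5, 1.7) ⇒ out
candidate 6: (m,n)=(-3,-19) → π∥ = -3-19·λ ≈ -83.48529, π⊥ = -3-19·λ' ≈ 1.48529 ∈ [0.5, 1.7) ⇒ IN Λ

2, 3, 6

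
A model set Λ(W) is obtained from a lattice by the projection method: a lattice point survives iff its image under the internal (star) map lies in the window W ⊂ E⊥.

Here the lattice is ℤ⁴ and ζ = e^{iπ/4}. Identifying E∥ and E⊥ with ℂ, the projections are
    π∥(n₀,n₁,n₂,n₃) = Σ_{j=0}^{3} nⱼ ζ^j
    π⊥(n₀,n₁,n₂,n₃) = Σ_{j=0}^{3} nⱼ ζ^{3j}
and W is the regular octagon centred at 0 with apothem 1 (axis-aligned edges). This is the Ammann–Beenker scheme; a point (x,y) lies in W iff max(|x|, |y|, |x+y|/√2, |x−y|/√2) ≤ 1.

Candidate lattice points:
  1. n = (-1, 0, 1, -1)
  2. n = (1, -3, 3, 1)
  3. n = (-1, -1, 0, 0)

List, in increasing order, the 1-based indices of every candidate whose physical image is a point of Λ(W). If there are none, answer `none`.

3

Internal map: ζ^{3j} for j=0..3 gives (1,0), (−√2/2,√2/2), (0,−1), (√2/2,√2/2).
#1 (-1, 0, 1, -1): internal (-1.7071, -1.7071); octagon support 2.4142 vs apothem 1 → ∉ W
#2 (1, -3, 3, 1): internal (3.8284, -4.4142); octagon support 5.8284 vs apothem 1 → ∉ W
#3 (-1, -1, 0, 0): internal (-0.2929, -0.7071); octagon support 0.7071 vs apothem 1 → ∈ W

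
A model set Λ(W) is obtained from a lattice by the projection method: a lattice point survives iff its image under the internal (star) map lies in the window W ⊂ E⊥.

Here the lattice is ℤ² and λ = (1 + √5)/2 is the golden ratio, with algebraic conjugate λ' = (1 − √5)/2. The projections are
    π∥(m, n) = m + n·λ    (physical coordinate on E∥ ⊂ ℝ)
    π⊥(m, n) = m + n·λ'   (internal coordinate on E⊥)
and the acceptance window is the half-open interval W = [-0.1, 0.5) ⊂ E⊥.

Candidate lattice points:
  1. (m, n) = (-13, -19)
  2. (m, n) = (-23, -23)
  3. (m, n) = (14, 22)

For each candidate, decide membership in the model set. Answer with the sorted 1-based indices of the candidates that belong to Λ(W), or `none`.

3

λ' = (1−√5)/2 ≈ -0.618034.
candidate 1: (m,n)=(-13,-19) → π∥ = -13-19·λ ≈ -43.742646, π⊥ = -13-19·λ' ≈ -1.257354 ∉ [-0.1, 0.5) ⇒ out
candidate 2: (m,n)=(-23,-23) → π∥ = -23-23·λ ≈ -60.214782, π⊥ = -23-23·λ' ≈ -8.785218 ∉ [-0.1, 0.5) ⇒ out
candidate 3: (m,n)=(14,22) → π∥ = 14+22·λ ≈ 49.596748, π⊥ = 14+22·λ' ≈ 0.403252 ∈ [-0.1, 0.5) ⇒ IN Λ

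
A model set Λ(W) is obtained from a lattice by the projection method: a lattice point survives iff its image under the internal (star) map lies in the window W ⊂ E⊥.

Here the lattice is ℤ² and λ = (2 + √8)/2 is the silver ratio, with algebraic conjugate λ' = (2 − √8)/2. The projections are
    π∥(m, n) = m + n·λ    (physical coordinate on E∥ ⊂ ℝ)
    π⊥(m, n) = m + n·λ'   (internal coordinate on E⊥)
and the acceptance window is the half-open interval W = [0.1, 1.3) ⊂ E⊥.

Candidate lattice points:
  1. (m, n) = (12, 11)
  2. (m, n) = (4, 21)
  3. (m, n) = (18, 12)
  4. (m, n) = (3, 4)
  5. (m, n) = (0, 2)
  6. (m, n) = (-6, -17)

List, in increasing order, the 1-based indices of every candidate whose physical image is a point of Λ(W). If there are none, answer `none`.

Compute λ' = (2−√8)/2 = -0.414214, so π⊥(m,n) = m -0.414214·n.
[1] lift (12,11): star map gives 7.443651; window check 0.1 ≤ 7.443651 < 1.3 is false → out
[2] lift (4,21): star map gives -4.698485; window check 0.1 ≤ -4.698485 < 1.3 is false → out
[3] lift (18,12): star map gives 13.029437; window check 0.1 ≤ 13.029437 < 1.3 is false → out
[4] lift (3,4): star map gives 1.343146; window check 0.1 ≤ 1.343146 < 1.3 is false → out
[5] lift (0,2): star map gives -0.828427; window check 0.1 ≤ -0.828427 < 1.3 is false → out
[6] lift (-6,-17): star map gives 1.041631; window check 0.1 ≤ 1.041631 < 1.3 is true → IN Λ

6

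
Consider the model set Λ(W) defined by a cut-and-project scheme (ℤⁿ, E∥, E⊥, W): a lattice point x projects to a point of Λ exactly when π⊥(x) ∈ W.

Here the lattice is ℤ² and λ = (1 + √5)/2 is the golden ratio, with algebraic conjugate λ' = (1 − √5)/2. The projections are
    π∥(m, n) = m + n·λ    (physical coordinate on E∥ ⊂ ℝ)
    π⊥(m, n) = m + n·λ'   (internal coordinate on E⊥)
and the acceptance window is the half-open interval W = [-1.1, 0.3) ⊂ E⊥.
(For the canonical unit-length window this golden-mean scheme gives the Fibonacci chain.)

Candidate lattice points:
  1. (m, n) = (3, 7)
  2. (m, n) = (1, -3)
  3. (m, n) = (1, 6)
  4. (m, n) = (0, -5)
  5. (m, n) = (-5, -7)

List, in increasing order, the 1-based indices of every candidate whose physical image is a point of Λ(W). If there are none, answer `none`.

5

Numerically λ ≈ 1.61803 and λ' = −1/λ ≈ -0.61803.
[1] lift (3,7): star map gives -1.32624; window check -1.1 ≤ -1.32624 < 0.3 is false → out
[2] lift (1,-3): star map gives 2.85410; window check -1.1 ≤ 2.85410 < 0.3 is false → out
[3] lift (1,6): star map gives -2.70820; window check -1.1 ≤ -2.70820 < 0.3 is false → out
[4] lift (0,-5): star map gives 3.09017; window check -1.1 ≤ 3.09017 < 0.3 is false → out
[5] lift (-5,-7): star map gives -0.67376; window check -1.1 ≤ -0.67376 < 0.3 is true → IN Λ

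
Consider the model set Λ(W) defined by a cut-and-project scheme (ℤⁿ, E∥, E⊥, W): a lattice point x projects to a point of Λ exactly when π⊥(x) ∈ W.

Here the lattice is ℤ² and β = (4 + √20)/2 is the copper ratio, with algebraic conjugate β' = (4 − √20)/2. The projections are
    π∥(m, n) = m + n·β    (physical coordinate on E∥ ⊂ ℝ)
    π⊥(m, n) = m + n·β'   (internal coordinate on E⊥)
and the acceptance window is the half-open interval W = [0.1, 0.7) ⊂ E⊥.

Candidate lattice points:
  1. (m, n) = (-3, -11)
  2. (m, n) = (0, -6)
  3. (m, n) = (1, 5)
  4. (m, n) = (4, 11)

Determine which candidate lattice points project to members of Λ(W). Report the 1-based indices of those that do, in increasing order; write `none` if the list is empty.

Numerically β ≈ 4.2361 and β' = −1/β ≈ -0.2361.
candidate 1: (m,n)=(-3,-11) → π∥ = -3-11·β ≈ -49.5967, π⊥ = -3-11·β' ≈ -0.4033 ∉ [0.1, 0.7) ⇒ out
candidate 2: (m,n)=(0,-6) → π∥ = 0-6·β ≈ -25.4164, π⊥ = 0-6·β' ≈ 1.4164 ∉ [0.1, 0.7) ⇒ out
candidate 3: (m,n)=(1,5) → π∥ = 1+5·β ≈ 22.1803, π⊥ = 1+5·β' ≈ -0.1803 ∉ [0.1, 0.7) ⇒ out
candidate 4: (m,n)=(4,11) → π∥ = 4+11·β ≈ 50.5967, π⊥ = 4+11·β' ≈ 1.4033 ∉ [0.1, 0.7) ⇒ out

none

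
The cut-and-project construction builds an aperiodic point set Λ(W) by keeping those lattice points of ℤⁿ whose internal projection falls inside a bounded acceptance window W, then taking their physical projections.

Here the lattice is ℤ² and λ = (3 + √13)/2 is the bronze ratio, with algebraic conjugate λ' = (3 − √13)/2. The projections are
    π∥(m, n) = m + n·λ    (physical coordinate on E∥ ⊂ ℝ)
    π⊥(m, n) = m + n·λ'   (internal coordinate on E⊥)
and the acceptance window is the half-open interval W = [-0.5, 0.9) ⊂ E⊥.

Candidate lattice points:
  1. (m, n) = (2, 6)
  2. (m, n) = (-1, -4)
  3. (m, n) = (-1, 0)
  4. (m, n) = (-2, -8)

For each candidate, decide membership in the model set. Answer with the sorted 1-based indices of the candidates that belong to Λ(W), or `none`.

Numerically λ ≈ 3.3028 and λ' = −1/λ ≈ -0.3028.
#1 (2,6): internal coord 2 + (6)·λ' = +0.1833; +0.1833 ∈ [-0.5, 0.9) → IN Λ
#2 (-1,-4): internal coord -1 + (-4)·λ' = +0.2111; +0.2111 ∈ [-0.5, 0.9) → IN Λ
#3 (-1,0): internal coord -1 + (0)·λ' = -1.0000; -1.0000 ∉ [-0.5, 0.9) → out
#4 (-2,-8): internal coord -2 + (-8)·λ' = +0.4222; +0.4222 ∈ [-0.5, 0.9) → IN Λ

1, 2, 4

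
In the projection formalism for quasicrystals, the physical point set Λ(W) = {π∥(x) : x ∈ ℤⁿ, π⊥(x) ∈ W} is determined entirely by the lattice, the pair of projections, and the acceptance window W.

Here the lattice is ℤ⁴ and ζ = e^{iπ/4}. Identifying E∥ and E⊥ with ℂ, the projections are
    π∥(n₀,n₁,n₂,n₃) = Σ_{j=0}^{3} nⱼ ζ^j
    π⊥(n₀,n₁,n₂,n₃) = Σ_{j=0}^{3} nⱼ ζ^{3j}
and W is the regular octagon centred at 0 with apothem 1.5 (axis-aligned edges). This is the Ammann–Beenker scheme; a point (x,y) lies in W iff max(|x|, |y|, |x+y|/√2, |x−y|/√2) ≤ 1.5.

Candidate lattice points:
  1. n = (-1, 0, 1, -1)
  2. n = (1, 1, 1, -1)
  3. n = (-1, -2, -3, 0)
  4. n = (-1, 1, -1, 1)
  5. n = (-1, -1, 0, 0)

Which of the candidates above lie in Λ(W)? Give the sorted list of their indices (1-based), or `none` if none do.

With ζ = e^{iπ/4} the internal vectors are ζ^0,ζ^3,ζ^6,ζ^9.
candidate 1: n = (-1, 0, 1, -1) → π⊥ ≈ (-1.7071, -1.7071); max(|x|,|y|,|x±y|/√2) = 2.4142 > 1.5 ⇒ ∉ W
candidate 2: n = (1, 1, 1, -1) → π⊥ ≈ (-0.4142, -1.0000); max(|x|,|y|,|x±y|/√2) = 1.0000 ≤ 1.5 ⇒ ∈ W
candidate 3: n = (-1, -2, -3, 0) → π⊥ ≈ (+0.4142, +1.5858); max(|x|,|y|,|x±y|/√2) = 1.5858 > 1.5 ⇒ ∉ W
candidate 4: n = (-1, 1, -1, 1) → π⊥ ≈ (-1.0000, +2.4142); max(|x|,|y|,|x±y|/√2) = 2.4142 > 1.5 ⇒ ∉ W
candidate 5: n = (-1, -1, 0, 0) → π⊥ ≈ (-0.2929, -0.7071); max(|x|,|y|,|x±y|/√2) = 0.7071 ≤ 1.5 ⇒ ∈ W

2, 5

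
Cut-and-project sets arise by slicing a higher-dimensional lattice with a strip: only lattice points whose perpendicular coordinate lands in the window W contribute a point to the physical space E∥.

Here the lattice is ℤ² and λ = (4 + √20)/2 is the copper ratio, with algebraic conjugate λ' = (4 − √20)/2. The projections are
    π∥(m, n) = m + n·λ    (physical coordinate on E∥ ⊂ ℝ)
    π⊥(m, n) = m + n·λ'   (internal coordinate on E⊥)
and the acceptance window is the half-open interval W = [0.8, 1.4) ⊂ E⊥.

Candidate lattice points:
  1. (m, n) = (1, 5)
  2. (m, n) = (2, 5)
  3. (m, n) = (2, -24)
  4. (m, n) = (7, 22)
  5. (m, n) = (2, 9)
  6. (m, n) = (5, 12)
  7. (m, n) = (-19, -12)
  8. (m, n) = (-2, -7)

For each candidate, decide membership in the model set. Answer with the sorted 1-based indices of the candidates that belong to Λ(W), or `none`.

2

Numerically λ ≈ 4.2361 and λ' = −1/λ ≈ -0.2361.
candidate 1: (m,n)=(1,5) → π∥ = 1+5·λ ≈ 22.1803, π⊥ = 1+5·λ' ≈ -0.1803 ∉ [0.8, 1.4) ⇒ out
candidate 2: (m,n)=(2,5) → π∥ = 2+5·λ ≈ 23.1803, π⊥ = 2+5·λ' ≈ 0.8197 ∈ [0.8, 1.4) ⇒ IN Λ
candidate 3: (m,n)=(2,-24) → π∥ = 2-24·λ ≈ -99.6656, π⊥ = 2-24·λ' ≈ 7.6656 ∉ [0.8, 1.4) ⇒ out
candidate 4: (m,n)=(7,22) → π∥ = 7+22·λ ≈ 100.1935, π⊥ = 7+22·λ' ≈ 1.8065 ∉ [0.8, 1.4) ⇒ out
candidate 5: (m,n)=(2,9) → π∥ = 2+9·λ ≈ 40.1246, π⊥ = 2+9·λ' ≈ -0.1246 ∉ [0.8, 1.4) ⇒ out
candidate 6: (m,n)=(5,12) → π∥ = 5+12·λ ≈ 55.8328, π⊥ = 5+12·λ' ≈ 2.1672 ∉ [0.8, 1.4) ⇒ out
candidate 7: (m,n)=(-19,-12) → π∥ = -19-12·λ ≈ -69.8328, π⊥ = -19-12·λ' ≈ -16.1672 ∉ [0.8, 1.4) ⇒ out
candidate 8: (m,n)=(-2,-7) → π∥ = -2-7·λ ≈ -31.6525, π⊥ = -2-7·λ' ≈ -0.3475 ∉ [0.8, 1.4) ⇒ out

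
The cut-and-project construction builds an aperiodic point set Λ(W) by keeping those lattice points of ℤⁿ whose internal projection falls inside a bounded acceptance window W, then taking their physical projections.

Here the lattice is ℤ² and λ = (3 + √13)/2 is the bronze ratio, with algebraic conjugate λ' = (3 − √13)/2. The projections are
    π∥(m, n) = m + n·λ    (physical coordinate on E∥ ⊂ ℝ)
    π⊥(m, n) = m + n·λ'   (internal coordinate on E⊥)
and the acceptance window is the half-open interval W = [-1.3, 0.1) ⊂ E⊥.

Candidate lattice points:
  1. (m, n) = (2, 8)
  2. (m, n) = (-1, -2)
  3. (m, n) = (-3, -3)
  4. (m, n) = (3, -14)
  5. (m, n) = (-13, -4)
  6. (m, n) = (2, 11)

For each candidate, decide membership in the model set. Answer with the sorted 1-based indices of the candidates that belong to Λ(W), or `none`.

Numerically λ ≈ 3.302776 and λ' = −1/λ ≈ -0.302776.
[1] lift (2,8): star map gives -0.422205; window check -1.3 ≤ -0.422205 < 0.1 is true → IN Λ
[2] lift (-1,-2): star map gives -0.394449; window check -1.3 ≤ -0.394449 < 0.1 is true → IN Λ
[3] lift (-3,-3): star map gives -2.091673; window check -1.3 ≤ -2.091673 < 0.1 is false → out
[4] lift (3,-14): star map gives 7.238859; window check -1.3 ≤ 7.238859 < 0.1 is false → out
[5] lift (-13,-4): star map gives -11.788897; window check -1.3 ≤ -11.788897 < 0.1 is false → out
[6] lift (2,11): star map gives -1.330532; window check -1.3 ≤ -1.330532 < 0.1 is false → out

1, 2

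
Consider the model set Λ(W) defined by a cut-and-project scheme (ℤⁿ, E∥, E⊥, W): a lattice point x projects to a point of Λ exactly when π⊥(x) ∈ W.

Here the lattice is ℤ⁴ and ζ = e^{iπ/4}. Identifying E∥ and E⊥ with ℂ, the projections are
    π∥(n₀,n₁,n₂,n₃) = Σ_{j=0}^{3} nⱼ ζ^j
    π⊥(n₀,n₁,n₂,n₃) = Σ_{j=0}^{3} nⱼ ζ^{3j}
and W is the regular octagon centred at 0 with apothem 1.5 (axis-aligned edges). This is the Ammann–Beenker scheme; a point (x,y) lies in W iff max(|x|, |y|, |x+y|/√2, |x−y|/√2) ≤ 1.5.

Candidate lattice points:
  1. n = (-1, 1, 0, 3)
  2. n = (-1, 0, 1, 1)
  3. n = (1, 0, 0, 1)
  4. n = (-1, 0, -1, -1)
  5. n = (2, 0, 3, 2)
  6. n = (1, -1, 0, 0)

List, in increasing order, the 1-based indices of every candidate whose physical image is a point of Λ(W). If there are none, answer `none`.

Internal map: ζ^{3j} for j=0..3 gives (1,0), (−√2/2,√2/2), (0,−1), (√2/2,√2/2).
#1 (-1, 1, 0, 3): internal (0.414214, 2.828427); octagon support 2.828427 vs apothem 1.5 → ∉ W
#2 (-1, 0, 1, 1): internal (-0.292893, -0.292893); octagon support 0.414214 vs apothem 1.5 → ∈ W
#3 (1, 0, 0, 1): internal (1.707107, 0.707107); octagon support 1.707107 vs apothem 1.5 → ∉ W
#4 (-1, 0, -1, -1): internal (-1.707107, 0.292893); octagon support 1.707107 vs apothem 1.5 → ∉ W
#5 (2, 0, 3, 2): internal (3.414214, -1.585786); octagon support 3.535534 vs apothem 1.5 → ∉ W
#6 (1, -1, 0, 0): internal (1.707107, -0.707107); octagon support 1.707107 vs apothem 1.5 → ∉ W

2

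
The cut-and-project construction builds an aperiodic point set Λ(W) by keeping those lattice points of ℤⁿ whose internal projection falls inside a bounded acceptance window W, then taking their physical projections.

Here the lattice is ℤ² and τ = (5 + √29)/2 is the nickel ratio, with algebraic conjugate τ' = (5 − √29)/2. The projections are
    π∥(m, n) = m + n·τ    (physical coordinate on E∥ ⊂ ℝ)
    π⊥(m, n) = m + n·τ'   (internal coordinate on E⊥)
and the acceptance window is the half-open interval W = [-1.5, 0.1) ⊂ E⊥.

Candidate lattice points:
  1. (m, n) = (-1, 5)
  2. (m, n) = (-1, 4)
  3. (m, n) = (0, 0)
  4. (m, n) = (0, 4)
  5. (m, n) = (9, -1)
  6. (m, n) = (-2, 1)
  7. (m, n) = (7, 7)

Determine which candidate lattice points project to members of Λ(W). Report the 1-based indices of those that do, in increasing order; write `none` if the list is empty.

τ' = (5−√29)/2 ≈ -0.19258.
#1 (-1,5): internal coord -1 + (5)·τ' = -1.96291; -1.96291 ∉ [-1.5, 0.1) → out
#2 (-1,4): internal coord -1 + (4)·τ' = -1.77033; -1.77033 ∉ [-1.5, 0.1) → out
#3 (0,0): internal coord 0 + (0)·τ' = +0.00000; +0.00000 ∈ [-1.5, 0.1) → IN Λ
#4 (0,4): internal coord 0 + (4)·τ' = -0.77033; -0.77033 ∈ [-1.5, 0.1) → IN Λ
#5 (9,-1): internal coord 9 + (-1)·τ' = +9.19258; +9.19258 ∉ [-1.5, 0.1) → out
#6 (-2,1): internal coord -2 + (1)·τ' = -2.19258; -2.19258 ∉ [-1.5, 0.1) → out
#7 (7,7): internal coord 7 + (7)·τ' = +5.65192; +5.65192 ∉ [-1.5, 0.1) → out

3, 4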